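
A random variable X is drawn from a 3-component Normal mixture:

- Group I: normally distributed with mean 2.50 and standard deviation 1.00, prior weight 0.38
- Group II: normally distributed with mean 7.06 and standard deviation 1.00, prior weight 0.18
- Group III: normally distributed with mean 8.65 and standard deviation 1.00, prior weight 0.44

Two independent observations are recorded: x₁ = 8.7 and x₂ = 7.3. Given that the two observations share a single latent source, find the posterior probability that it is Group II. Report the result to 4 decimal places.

By Bayes' theorem, P(k | x) = π_k f_k(x) / Σ_j π_j f_j(x).
Since both observations come from the same component, the likelihood for component k is f_k(x₁)·f_k(x₂).
  L_I = [(1/(1.00·√(2π)))·exp(−(8.7−2.50)²/(2·1.00²)) = 0.398942·exp(-19.22000) = 1.79378e-09] × [3.9613e-06] = 7.10571e-15
  L_II = [(1/(1.00·√(2π)))·exp(−(8.7−7.06)²/(2·1.00²)) = 0.398942·exp(-1.34480) = 0.103961] × [0.387617] = 0.040297
  L_III = [(1/(1.00·√(2π)))·exp(−(8.7−8.65)²/(2·1.00²)) = 0.398942·exp(-0.00125) = 0.398444] × [0.160383] = 0.0639038
Weight by the priors:
  π_I·L_I = 0.38 × 7.10571e-15 = 2.70017e-15
  π_II·L_II = 0.18 × 0.040297 = 0.00725347
  π_III·L_III = 0.44 × 0.0639038 = 0.0281177
Marginal: 2.70017e-15 + 0.00725347 + 0.0281177 = 0.0353711
So the posterior for Group II is 0.00725347 / 0.0353711 ≈ 0.2051.

0.2051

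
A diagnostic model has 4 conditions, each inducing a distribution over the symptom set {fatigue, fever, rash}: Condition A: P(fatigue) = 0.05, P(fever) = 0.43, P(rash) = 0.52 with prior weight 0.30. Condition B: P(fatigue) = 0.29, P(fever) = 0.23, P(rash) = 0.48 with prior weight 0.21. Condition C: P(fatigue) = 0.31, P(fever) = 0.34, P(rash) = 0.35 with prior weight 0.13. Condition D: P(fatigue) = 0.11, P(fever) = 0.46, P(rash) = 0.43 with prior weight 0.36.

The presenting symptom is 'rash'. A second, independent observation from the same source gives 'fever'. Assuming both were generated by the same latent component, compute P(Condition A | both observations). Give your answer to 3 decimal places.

The responsibility of component k is π_k f_k(x) divided by Σ_j π_j f_j(x).
Since both observations come from the same component, the likelihood for component k is f_k(x₁)·f_k(x₂).
  f_A = [P(rash | comp) = 0.52] × [0.43] = 0.2236
  f_B = [P(rash | comp) = 0.48] × [0.23] = 0.1104
  f_C = [P(rash | comp) = 0.35] × [0.34] = 0.119
  f_D = [P(rash | comp) = 0.43] × [0.46] = 0.1978
Weight by the priors:
  π_A·f_A = 0.30 × 0.2236 = 0.06708
  π_B·f_B = 0.21 × 0.1104 = 0.023184
  π_C·f_C = 0.13 × 0.119 = 0.01547
  π_D·f_D = 0.36 × 0.1978 = 0.071208
Denominator: 0.06708 + 0.023184 + 0.01547 + 0.071208 = 0.176942
So the posterior for Condition A is 0.06708 / 0.176942 ≈ 0.379.

0.379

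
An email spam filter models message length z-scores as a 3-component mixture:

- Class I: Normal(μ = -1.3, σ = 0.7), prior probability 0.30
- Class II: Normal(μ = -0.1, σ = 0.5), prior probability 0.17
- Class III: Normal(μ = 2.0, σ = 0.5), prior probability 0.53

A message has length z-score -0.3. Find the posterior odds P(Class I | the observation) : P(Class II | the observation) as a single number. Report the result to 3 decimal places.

Posterior odds = (P(Z=i) f_i(x)) / (P(Z=j) f_j(x)); the normalising sum cancels.
Normal densities:
  f_I = (1/(0.7·√(2π)))·exp(−(-0.3−-1.3)²/(2·0.7²)) = 0.569918·exp(-1.02041) = 0.205426
  f_II = (1/(0.5·√(2π)))·exp(−(-0.3−-0.1)²/(2·0.5²)) = 0.797885·exp(-0.08000) = 0.73654
  f_III = (1/(0.5·√(2π)))·exp(−(-0.3−2.0)²/(2·0.5²)) = 0.797885·exp(-10.58000) = 2.02817e-05
Posterior odds = (P(Z=I)·f_I) / (P(Z=II)·f_II) = (0.30·0.205426) / (0.17·0.73654) = 0.0616277 / 0.125212 ≈ 0.492

0.492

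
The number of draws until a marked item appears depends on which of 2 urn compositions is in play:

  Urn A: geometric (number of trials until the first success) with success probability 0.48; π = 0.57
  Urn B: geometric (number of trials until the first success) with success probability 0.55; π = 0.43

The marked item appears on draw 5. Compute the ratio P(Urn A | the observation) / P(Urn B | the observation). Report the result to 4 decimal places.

2.0628

The posterior odds equal the prior odds times the likelihood ratio: (w_i/w_j)·(f_i(x)/f_j(x)).
Geometric probabilities:
  p_A = 0.0350958
  p_B = 0.0225534
Posterior odds = (w_A·p_A) / (w_B·p_B) = (0.57·0.0350958) / (0.43·0.0225534) = 0.0200046 / 0.00969798 ≈ 2.0628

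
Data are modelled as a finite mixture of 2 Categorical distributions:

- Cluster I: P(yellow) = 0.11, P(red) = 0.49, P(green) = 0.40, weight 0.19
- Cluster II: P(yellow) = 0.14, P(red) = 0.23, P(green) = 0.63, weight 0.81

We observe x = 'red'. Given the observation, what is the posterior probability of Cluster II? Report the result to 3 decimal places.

P(component k | x) = w_k·f_k(x) / marginal(x), where marginal(x) = Σ_j w_j·f_j(x).
Categorical probabilities:
  L_I = 0.49
  L_II = 0.23
Weight by the priors:
  w_I·L_I = 0.19 × 0.49 = 0.0931
  w_II·L_II = 0.81 × 0.23 = 0.1863
Sum: 0.0931 + 0.1863 = 0.2794
P(Cluster II | the observation) = 0.1863 / 0.2794 ≈ 0.667

0.667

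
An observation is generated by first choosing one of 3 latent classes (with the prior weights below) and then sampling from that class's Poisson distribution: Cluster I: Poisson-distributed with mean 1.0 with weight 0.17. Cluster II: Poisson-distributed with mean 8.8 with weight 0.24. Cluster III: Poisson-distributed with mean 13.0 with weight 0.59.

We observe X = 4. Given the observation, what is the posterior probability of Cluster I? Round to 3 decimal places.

P(component k | x) = P(Z=k)·f_k(x) / marginal(x), where marginal(x) = Σ_j P(Z=j)·f_j(x).
Component likelihoods at x = 4:
  f_I = e^(−1.0)·1.0^4/4! = 0.0153283
  f_II = e^(−8.8)·8.8^4/4! = 0.0376641
  f_III = e^(−13.0)·13.0^4/4! = 0.00268989
Unnormalised posteriors:
  P(Z=I)·f_I = 0.17 × 0.0153283 = 0.00260581
  P(Z=II)·f_II = 0.24 × 0.0376641 = 0.00903939
  P(Z=III)·f_III = 0.59 × 0.00268989 = 0.00158703
Evidence: 0.00260581 + 0.00903939 + 0.00158703 = 0.0132322
So the posterior for Cluster I is 0.00260581 / 0.0132322 ≈ 0.197.

0.197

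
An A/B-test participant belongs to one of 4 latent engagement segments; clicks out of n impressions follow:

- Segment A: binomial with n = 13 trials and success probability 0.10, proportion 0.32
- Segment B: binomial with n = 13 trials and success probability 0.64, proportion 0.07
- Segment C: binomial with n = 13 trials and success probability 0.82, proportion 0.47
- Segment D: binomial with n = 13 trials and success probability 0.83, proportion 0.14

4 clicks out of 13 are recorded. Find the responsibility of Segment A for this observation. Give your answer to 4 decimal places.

Posterior ∝ prior × likelihood, so P(k | x) ∝ w_k f_k(x); normalise over all components.
Component likelihoods at x = 4 clicks out of 13:
  p_A = 0.0277006
  p_B = 0.0121828
  p_C = 6.4123e-05
  p_D = 4.02401e-05
Weight by the priors:
  w_A·p_A = 0.32 × 0.0277006 = 0.00886418
  w_B·p_B = 0.07 × 0.0121828 = 0.000852799
  w_C·p_C = 0.47 × 6.4123e-05 = 3.01378e-05
  w_D·p_D = 0.14 × 4.02401e-05 = 5.63361e-06
Denominator: 0.00886418 + 0.000852799 + 3.01378e-05 + 5.63361e-06 = 0.00975275
Responsibility of Segment A: 0.00886418 / 0.00975275 ≈ 0.9089

0.9089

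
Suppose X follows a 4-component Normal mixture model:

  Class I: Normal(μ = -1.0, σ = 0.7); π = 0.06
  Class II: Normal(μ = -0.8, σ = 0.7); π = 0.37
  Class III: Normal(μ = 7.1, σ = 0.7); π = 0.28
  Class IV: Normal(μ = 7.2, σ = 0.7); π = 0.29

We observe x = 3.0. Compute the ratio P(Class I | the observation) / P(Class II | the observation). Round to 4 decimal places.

0.0330

Since P(k|x) ∝ w_k f_k(x), the posterior odds are w_i f_i(x) / (w_j f_j(x)).
Evaluate each component's likelihood at the observed value:
  f_I = (1/(0.7·√(2π)))·exp(−(3.0−-1.0)²/(2·0.7²)) = 0.569918·exp(-16.32653) = 4.6269e-08
  f_II = (1/(0.7·√(2π)))·exp(−(3.0−-0.8)²/(2·0.7²)) = 0.569918·exp(-14.73469) = 2.27309e-07
  f_III = (1/(0.7·√(2π)))·exp(−(3.0−7.1)²/(2·0.7²)) = 0.569918·exp(-17.15306) = 2.02457e-08
  f_IV = (1/(0.7·√(2π)))·exp(−(3.0−7.2)²/(2·0.7²)) = 0.569918·exp(-18.00000) = 8.67983e-09
2.77614e-09 / 8.41042e-08 ≈ 0.0330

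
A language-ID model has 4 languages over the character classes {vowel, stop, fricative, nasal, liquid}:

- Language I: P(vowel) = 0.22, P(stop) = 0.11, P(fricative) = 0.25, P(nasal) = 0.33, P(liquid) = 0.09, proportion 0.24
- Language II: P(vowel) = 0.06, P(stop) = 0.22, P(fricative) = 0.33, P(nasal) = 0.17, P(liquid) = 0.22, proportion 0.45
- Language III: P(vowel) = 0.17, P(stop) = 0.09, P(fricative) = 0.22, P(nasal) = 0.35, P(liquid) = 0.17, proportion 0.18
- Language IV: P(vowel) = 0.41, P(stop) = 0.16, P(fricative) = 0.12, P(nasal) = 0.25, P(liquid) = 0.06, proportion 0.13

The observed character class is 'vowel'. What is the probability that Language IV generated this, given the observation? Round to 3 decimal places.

By Bayes' theorem, P(k | x) = w_k f_k(x) / Σ_j w_j f_j(x).
Component likelihoods at x = 'vowel':
  f_I = P(vowel | comp) = 0.22
  f_II = P(vowel | comp) = 0.06
  f_III = P(vowel | comp) = 0.17
  f_IV = P(vowel | comp) = 0.41
Weight by the priors:
  w_I·f_I = 0.24 × 0.22 = 0.0528
  w_II·f_II = 0.45 × 0.06 = 0.027
  w_III·f_III = 0.18 × 0.17 = 0.0306
  w_IV·f_IV = 0.13 × 0.41 = 0.0533
Evidence: 0.0528 + 0.027 + 0.0306 + 0.0533 = 0.1637
So the posterior for Language IV is 0.0533 / 0.1637 ≈ 0.326.

0.326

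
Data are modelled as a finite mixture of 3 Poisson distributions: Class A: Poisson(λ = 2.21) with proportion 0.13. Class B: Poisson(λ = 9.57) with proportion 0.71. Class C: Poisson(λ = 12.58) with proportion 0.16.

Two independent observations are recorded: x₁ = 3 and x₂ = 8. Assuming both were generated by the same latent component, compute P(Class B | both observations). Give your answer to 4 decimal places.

0.9468

The responsibility of component k is P(Z=k) f_k(x) divided by Σ_j P(Z=j) f_j(x).
Since both observations come from the same component, the likelihood for component k is f_k(x₁)·f_k(x₂).
  p_A = [e^(−2.21)·2.21^3/3! = 0.197349] × [0.0015482] = 0.000305535
  p_B = [e^(−9.57)·9.57^3/3! = 0.010195] × [0.12178] = 0.00124155
  p_C = [e^(−12.58)·12.58^3/3! = 0.00114147] × [0.053518] = 6.10894e-05
Unnormalised posteriors:
  P(Z=A)·p_A = 0.13 × 0.000305535 = 3.97196e-05
  P(Z=B)·p_B = 0.71 × 0.00124155 = 0.000881498
  P(Z=C)·p_C = 0.16 × 6.10894e-05 = 9.77431e-06
Denominator: 3.97196e-05 + 0.000881498 + 9.77431e-06 = 0.000930992
Responsibility of Class B: 0.000881498 / 0.000930992 ≈ 0.9468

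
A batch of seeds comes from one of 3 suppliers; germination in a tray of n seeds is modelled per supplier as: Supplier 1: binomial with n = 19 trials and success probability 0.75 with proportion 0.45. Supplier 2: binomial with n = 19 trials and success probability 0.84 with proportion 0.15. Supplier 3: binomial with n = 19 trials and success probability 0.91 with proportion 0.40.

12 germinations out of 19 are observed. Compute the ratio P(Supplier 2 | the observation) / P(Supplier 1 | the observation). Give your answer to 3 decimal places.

0.057

Since P(k|x) ∝ π_k f_k(x), the posterior odds are π_i f_i(x) / (π_j f_j(x)).
Binomial probabilities:
  L_1 = 0.0974187
  L_2 = 0.0166924
  L_3 = 0.00077718
Odds = (0.15/0.45) × (0.0166924/0.0974187) = 0.333333 × 0.171347 ≈ 0.057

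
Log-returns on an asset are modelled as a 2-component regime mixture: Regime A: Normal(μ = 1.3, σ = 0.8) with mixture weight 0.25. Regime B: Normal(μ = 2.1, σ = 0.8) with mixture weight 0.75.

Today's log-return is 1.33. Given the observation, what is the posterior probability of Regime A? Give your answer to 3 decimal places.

Apply Bayes' rule: the posterior for each component is proportional to its prior times its likelihood at x.
Evaluate each component's likelihood at the observed value:
  L_A = 0.498327
  L_B = 0.3138
Weight by the priors:
  π_A·L_A = 0.25 × 0.498327 = 0.124582
  π_B·L_B = 0.75 × 0.3138 = 0.23535
Normaliser: 0.124582 + 0.23535 = 0.359932
P(Regime A | the observation) = 0.124582 / 0.359932 ≈ 0.346

0.346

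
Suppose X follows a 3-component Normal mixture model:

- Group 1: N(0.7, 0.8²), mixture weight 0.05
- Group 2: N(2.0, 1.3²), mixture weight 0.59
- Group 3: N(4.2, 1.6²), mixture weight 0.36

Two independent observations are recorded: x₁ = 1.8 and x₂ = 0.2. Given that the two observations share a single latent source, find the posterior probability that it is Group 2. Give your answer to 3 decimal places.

0.831

Apply Bayes' rule: the posterior for each component is proportional to its prior times its likelihood at x.
Since both observations come from the same component, the likelihood for component k is f_k(x₁)·f_k(x₂).
  f_1 = [(1/(0.8·√(2π)))·exp(−(1.8−0.7)²/(2·0.8²)) = 0.498678·exp(-0.94531) = 0.193765] × [0.410201] = 0.0794828
  f_2 = [(1/(1.3·√(2π)))·exp(−(1.8−2.0)²/(2·1.3²)) = 0.306879·exp(-0.01183) = 0.303268] × [0.117669] = 0.0356852
  f_3 = [(1/(1.6·√(2π)))·exp(−(1.8−4.2)²/(2·1.6²)) = 0.249339·exp(-1.12500) = 0.0809485] × [0.0109552] = 0.000886806
Prior × likelihood for each component:
  w_1·f_1 = 0.05 × 0.0794828 = 0.00397414
  w_2·f_2 = 0.59 × 0.0356852 = 0.0210543
  w_3·f_3 = 0.36 × 0.000886806 = 0.00031925
Marginal: 0.00397414 + 0.0210543 + 0.00031925 = 0.0253476
P(Group 2 | x) ≈ 0.831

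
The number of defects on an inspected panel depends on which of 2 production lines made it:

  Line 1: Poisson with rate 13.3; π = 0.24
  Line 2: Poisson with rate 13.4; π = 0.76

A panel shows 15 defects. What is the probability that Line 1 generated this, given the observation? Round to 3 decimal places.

0.238

By Bayes' theorem, P(k | x) = w_k f_k(x) / Σ_j w_j f_j(x).
Component likelihoods at x = 15 defects:
  L_1 = 0.0922908
  L_2 = 0.0934386
Unnormalised posteriors:
  w_1·L_1 = 0.24 × 0.0922908 = 0.0221498
  w_2·L_2 = 0.76 × 0.0934386 = 0.0710133
Marginal: 0.0221498 + 0.0710133 = 0.0931631
P(Line 1 | the observation) = 0.0221498 / 0.0931631 ≈ 0.238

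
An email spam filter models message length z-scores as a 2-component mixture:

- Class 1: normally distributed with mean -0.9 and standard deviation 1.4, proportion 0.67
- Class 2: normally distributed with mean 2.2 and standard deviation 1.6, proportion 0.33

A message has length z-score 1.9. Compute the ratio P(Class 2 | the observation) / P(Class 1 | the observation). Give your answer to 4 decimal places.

3.1290

Only the two components matter; the odds are (P(Z=i) f_i(x)) / (P(Z=j) f_j(x)).
Normal densities:
  p_1 = 0.038565
  p_2 = 0.244994
Posterior odds = (P(Z=2)·p_2) / (P(Z=1)·p_1) = (0.33·0.244994) / (0.67·0.038565) = 0.0808481 / 0.0258385 ≈ 3.1290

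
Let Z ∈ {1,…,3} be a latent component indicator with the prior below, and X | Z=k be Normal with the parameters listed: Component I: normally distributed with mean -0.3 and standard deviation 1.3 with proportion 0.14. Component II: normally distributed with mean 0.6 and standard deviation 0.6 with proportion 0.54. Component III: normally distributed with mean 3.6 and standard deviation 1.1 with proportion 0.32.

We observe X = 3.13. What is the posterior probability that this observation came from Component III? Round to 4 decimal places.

0.9872

By Bayes' theorem, P(k | x) = π_k f_k(x) / Σ_j π_j f_j(x).
Component likelihoods at x = 3.13:
  f_I = (1/(1.3·√(2π)))·exp(−(3.13−-0.3)²/(2·1.3²)) = 0.306879·exp(-3.48074) = 0.00944715
  f_II = (1/(0.6·√(2π)))·exp(−(3.13−0.6)²/(2·0.6²)) = 0.664904·exp(-8.89014) = 9.15842e-05
  f_III = (1/(1.1·√(2π)))·exp(−(3.13−3.6)²/(2·1.1²)) = 0.362675·exp(-0.09128) = 0.331035
Multiply by the mixture weights:
  π_I·f_I = 0.14 × 0.00944715 = 0.0013226
  π_II·f_II = 0.54 × 9.15842e-05 = 4.94555e-05
  π_III·f_III = 0.32 × 0.331035 = 0.105931
Normaliser: 0.0013226 + 4.94555e-05 + 0.105931 = 0.107303
P(Component III | 3.13) ≈ 0.9872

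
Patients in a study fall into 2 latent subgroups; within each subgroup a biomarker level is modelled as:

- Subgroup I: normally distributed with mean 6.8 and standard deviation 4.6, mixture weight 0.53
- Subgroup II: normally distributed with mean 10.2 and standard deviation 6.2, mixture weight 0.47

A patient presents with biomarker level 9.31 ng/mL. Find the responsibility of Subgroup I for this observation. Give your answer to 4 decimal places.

Apply Bayes' rule: the posterior for each component is proportional to its prior times its likelihood at x.
Component likelihoods at x = 9.31 ng/mL:
  f_I = (1/(4.6·√(2π)))·exp(−(9.31−6.8)²/(2·4.6²)) = 0.086727·exp(-0.14887) = 0.0747308
  f_II = (1/(6.2·√(2π)))·exp(−(9.31−10.2)²/(2·6.2²)) = 0.064346·exp(-0.01030) = 0.063686
Weight by the priors:
  P(Z=I)·f_I = 0.53 × 0.0747308 = 0.0396073
  P(Z=II)·f_II = 0.47 × 0.063686 = 0.0299324
Marginal: 0.0396073 + 0.0299324 = 0.0695397
So the posterior for Subgroup I is 0.0396073 / 0.0695397 ≈ 0.5696.

0.5696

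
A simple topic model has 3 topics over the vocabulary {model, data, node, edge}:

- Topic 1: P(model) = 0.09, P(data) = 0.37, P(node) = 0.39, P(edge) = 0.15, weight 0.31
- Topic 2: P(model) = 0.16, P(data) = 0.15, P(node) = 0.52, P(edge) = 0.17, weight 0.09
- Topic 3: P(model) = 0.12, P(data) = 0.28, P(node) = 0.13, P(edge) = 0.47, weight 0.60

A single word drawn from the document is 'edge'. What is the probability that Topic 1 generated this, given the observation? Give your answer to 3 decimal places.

The responsibility of component k is w_k f_k(x) divided by Σ_j w_j f_j(x).
Component likelihoods at x = 'edge':
  f_1 = P(edge | comp) = 0.15
  f_2 = P(edge | comp) = 0.17
  f_3 = P(edge | comp) = 0.47
Unnormalised posteriors:
  w_1·f_1 = 0.31 × 0.15 = 0.0465
  w_2·f_2 = 0.09 × 0.17 = 0.0153
  w_3·f_3 = 0.60 × 0.47 = 0.282
Sum: 0.0465 + 0.0153 + 0.282 = 0.3438
P(Topic 1 | x) = 0.0465 / 0.3438 ≈ 0.135

0.135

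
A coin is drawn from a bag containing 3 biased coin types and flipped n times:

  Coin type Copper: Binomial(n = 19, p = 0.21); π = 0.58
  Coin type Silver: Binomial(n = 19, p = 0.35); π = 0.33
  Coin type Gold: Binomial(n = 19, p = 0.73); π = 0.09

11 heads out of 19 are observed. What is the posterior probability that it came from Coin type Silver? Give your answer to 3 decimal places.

0.551

Posterior ∝ prior × likelihood, so P(k | x) ∝ π_k f_k(x); normalise over all components.
Binomial probabilities:
  p_Copper = C(19,11)·0.21^11·0.79^8 = 75582·3.50278e-08·0.151711 = 0.00040165
  p_Silver = C(19,11)·0.35^11·0.65^8 = 75582·9.65492e-06·0.0318645 = 0.0232527
  p_Gold = C(19,11)·0.73^11·0.27^8 = 75582·0.0313727·2.8243e-05 = 0.0669699
Weight by the priors:
  π_Copper·p_Copper = 0.58 × 0.00040165 = 0.000232957
  π_Silver·p_Silver = 0.33 × 0.0232527 = 0.0076734
  π_Gold·p_Gold = 0.09 × 0.0669699 = 0.0060273
Marginal: 0.000232957 + 0.0076734 + 0.0060273 = 0.0139336
So the posterior for Coin type Silver is 0.0076734 / 0.0139336 ≈ 0.551.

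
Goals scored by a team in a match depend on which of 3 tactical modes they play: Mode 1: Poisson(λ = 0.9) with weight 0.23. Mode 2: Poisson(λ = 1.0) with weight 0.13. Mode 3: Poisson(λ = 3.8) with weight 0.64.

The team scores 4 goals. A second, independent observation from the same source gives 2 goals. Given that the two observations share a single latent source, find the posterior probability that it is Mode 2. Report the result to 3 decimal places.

0.018

Posterior ∝ prior × likelihood, so P(k | x) ∝ π_k f_k(x); normalise over all components.
Since both observations come from the same component, the likelihood for component k is f_k(x₁)·f_k(x₂).
  f_1 = [0.0111146] × [0.164661] = 0.00183014
  f_2 = [0.0153283] × [0.18394] = 0.00281949
  f_3 = [0.194359] × [0.161517] = 0.0313922
Weight by the priors:
  π_1·f_1 = 0.23 × 0.00183014 = 0.000420932
  π_2·f_2 = 0.13 × 0.00281949 = 0.000366533
  π_3·f_3 = 0.64 × 0.0313922 = 0.020091
Denominator: 0.000420932 + 0.000366533 + 0.020091 = 0.0208785
Responsibility of Mode 2: 0.000366533 / 0.0208785 ≈ 0.018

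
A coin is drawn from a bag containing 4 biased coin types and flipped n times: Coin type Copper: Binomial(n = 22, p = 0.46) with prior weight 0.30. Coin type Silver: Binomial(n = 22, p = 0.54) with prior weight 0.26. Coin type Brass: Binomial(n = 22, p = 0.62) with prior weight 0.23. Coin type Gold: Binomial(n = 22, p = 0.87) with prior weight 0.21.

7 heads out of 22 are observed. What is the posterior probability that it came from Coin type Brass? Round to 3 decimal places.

Apply Bayes' rule: the posterior for each component is proportional to its prior times its likelihood at x.
Evaluate each component's likelihood at the observed value:
  p_Copper = C(22,7)·0.46^7·0.54^15 = 170544·0.00435818·9.68069e-05 = 0.0719528
  p_Silver = C(22,7)·0.54^7·0.46^15 = 170544·0.0133893·8.7371e-06 = 0.0199508
  p_Brass = C(22,7)·0.62^7·0.38^15 = 170544·0.0352161·4.97455e-07 = 0.00298767
  p_Gold = C(22,7)·0.87^7·0.13^15 = 170544·0.377255·5.11859e-14 = 3.29323e-09
Weight by the priors:
  P(Z=Copper)·p_Copper = 0.30 × 0.0719528 = 0.0215858
  P(Z=Silver)·p_Silver = 0.26 × 0.0199508 = 0.00518721
  P(Z=Brass)·p_Brass = 0.23 × 0.00298767 = 0.000687163
  P(Z=Gold)·p_Gold = 0.21 × 3.29323e-09 = 6.91577e-10
Normaliser: 0.0215858 + 0.00518721 + 0.000687163 + 6.91577e-10 = 0.0274602
P(Coin type Brass | x) ≈ 0.025

0.025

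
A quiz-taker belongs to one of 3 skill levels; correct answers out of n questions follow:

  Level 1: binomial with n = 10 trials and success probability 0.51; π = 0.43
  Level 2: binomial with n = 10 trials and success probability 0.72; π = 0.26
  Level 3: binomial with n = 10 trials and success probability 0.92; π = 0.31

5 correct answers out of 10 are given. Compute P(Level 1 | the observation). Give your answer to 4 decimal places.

0.8277

The responsibility of component k is π_k f_k(x) divided by Σ_j π_j f_j(x).
Binomial probabilities:
  f_1 = C(10,5)·0.51^5·0.49^5 = 252·0.0345025·0.0282475 = 0.245602
  f_2 = C(10,5)·0.72^5·0.28^5 = 252·0.193492·0.00172104 = 0.0839176
  f_3 = C(10,5)·0.92^5·0.08^5 = 252·0.659082·3.2768e-06 = 0.000544239
Multiply by the mixture weights:
  π_1·f_1 = 0.43 × 0.245602 = 0.105609
  π_2·f_2 = 0.26 × 0.0839176 = 0.0218186
  π_3·f_3 = 0.31 × 0.000544239 = 0.000168714
Normaliser: 0.105609 + 0.0218186 + 0.000168714 = 0.127596
Responsibility of Level 1: 0.105609 / 0.127596 ≈ 0.8277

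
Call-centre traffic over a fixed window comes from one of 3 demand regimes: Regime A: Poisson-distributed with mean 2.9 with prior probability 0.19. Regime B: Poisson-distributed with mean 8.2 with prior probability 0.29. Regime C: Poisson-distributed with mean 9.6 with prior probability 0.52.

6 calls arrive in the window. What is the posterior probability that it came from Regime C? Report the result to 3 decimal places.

0.475

The responsibility of component k is π_k f_k(x) divided by Σ_j π_j f_j(x).
Poisson probabilities:
  f_A = 0.0454571
  f_B = 0.115967
  f_C = 0.0736322
Weight by the priors:
  π_A·f_A = 0.19 × 0.0454571 = 0.00863684
  π_B·f_B = 0.29 × 0.115967 = 0.0336305
  π_C·f_C = 0.52 × 0.0736322 = 0.0382888
Sum: 0.00863684 + 0.0336305 + 0.0382888 = 0.0805561
P(Regime C | 6 calls) ≈ 0.475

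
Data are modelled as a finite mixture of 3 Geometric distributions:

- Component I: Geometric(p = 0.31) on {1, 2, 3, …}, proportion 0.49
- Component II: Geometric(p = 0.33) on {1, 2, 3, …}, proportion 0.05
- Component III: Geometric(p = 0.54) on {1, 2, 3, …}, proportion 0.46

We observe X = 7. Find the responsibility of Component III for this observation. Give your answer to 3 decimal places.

Posterior ∝ prior × likelihood, so P(k | x) ∝ π_k f_k(x); normalise over all components.
Evaluate each component's likelihood at the observed value:
  L_I = 0.31·(1−0.31)^6 = 0.31·0.107918 = 0.0334546
  L_II = 0.33·(1−0.33)^6 = 0.33·0.0904584 = 0.0298513
  L_III = 0.54·(1−0.54)^6 = 0.54·0.0094743 = 0.00511612
Prior × likelihood for each component:
  π_I·L_I = 0.49 × 0.0334546 = 0.0163928
  π_II·L_II = 0.05 × 0.0298513 = 0.00149256
  π_III·L_III = 0.46 × 0.00511612 = 0.00235342
Evidence: 0.0163928 + 0.00149256 + 0.00235342 = 0.0202387
P(Component III | data) = 0.00235342 / 0.0202387 ≈ 0.116

0.116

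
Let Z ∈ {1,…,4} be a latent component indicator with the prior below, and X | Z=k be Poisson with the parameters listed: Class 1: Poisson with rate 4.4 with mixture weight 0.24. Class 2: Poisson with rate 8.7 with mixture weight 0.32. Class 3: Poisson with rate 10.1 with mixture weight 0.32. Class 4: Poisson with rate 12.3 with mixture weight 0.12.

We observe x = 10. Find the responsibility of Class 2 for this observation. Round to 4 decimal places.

0.4026

P(component k | x) = w_k·f_k(x) / marginal(x), where marginal(x) = Σ_j w_j·f_j(x).
Poisson probabilities:
  f_1 = 0.0092017
  f_2 = 0.114043
  f_3 = 0.125048
  f_4 = 0.0994182
Unnormalised posteriors:
  w_1·f_1 = 0.24 × 0.0092017 = 0.00220841
  w_2·f_2 = 0.32 × 0.114043 = 0.0364937
  w_3·f_3 = 0.32 × 0.125048 = 0.0400153
  w_4·f_4 = 0.12 × 0.0994182 = 0.0119302
Normaliser: 0.00220841 + 0.0364937 + 0.0400153 + 0.0119302 = 0.0906476
So the posterior for Class 2 is 0.0364937 / 0.0906476 ≈ 0.4026.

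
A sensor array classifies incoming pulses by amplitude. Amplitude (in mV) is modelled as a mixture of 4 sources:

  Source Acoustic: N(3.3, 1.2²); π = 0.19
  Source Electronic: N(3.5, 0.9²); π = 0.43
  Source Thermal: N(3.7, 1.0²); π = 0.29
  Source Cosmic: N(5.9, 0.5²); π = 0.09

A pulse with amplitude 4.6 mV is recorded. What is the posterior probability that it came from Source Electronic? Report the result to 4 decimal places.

P(component k | x) = P(Z=k)·f_k(x) / marginal(x), where marginal(x) = Σ_j P(Z=j)·f_j(x).
Normal densities:
  p_Acoustic = (1/(1.2·√(2π)))·exp(−(4.6−3.3)²/(2·1.2²)) = 0.332452·exp(-0.58681) = 0.184877
  p_Electronic = (1/(0.9·√(2π)))·exp(−(4.6−3.5)²/(2·0.9²)) = 0.443269·exp(-0.74691) = 0.210033
  p_Thermal = (1/(1.0·√(2π)))·exp(−(4.6−3.7)²/(2·1.0²)) = 0.398942·exp(-0.40500) = 0.266085
  p_Cosmic = (1/(0.5·√(2π)))·exp(−(4.6−5.9)²/(2·0.5²)) = 0.797885·exp(-3.38000) = 0.0271659
Multiply by the mixture weights:
  P(Z=Acoustic)·p_Acoustic = 0.19 × 0.184877 = 0.0351266
  P(Z=Electronic)·p_Electronic = 0.43 × 0.210033 = 0.0903141
  P(Z=Thermal)·p_Thermal = 0.29 × 0.266085 = 0.0771647
  P(Z=Cosmic)·p_Cosmic = 0.09 × 0.0271659 = 0.00244493
Sum: 0.0351266 + 0.0903141 + 0.0771647 + 0.00244493 = 0.20505
Responsibility of Source Electronic: 0.0903141 / 0.20505 ≈ 0.4404

0.4404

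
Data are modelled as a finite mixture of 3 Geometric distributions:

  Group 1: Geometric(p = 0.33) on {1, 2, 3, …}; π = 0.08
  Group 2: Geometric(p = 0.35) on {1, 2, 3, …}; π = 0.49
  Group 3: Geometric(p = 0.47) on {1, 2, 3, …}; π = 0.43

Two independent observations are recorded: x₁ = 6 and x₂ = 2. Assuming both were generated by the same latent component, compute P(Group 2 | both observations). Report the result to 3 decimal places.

0.610

Posterior ∝ prior × likelihood, so P(k | x) ∝ w_k f_k(x); normalise over all components.
Since both observations come from the same component, the likelihood for component k is f_k(x₁)·f_k(x₂).
  f_1 = [0.33·(1−0.33)^5 = 0.33·0.135013 = 0.0445541] × [0.2211] = 0.00985092
  f_2 = [0.35·(1−0.35)^5 = 0.35·0.116029 = 0.0406102] × [0.2275] = 0.00923881
  f_3 = [0.47·(1−0.47)^5 = 0.47·0.0418195 = 0.0196552] × [0.2491] = 0.00489611
Multiply by the mixture weights:
  w_1·f_1 = 0.08 × 0.00985092 = 0.000788073
  w_2·f_2 = 0.49 × 0.00923881 = 0.00452702
  w_3·f_3 = 0.43 × 0.00489611 = 0.00210533
Evidence: 0.000788073 + 0.00452702 + 0.00210533 = 0.00742042
So the posterior for Group 2 is 0.00452702 / 0.00742042 ≈ 0.610.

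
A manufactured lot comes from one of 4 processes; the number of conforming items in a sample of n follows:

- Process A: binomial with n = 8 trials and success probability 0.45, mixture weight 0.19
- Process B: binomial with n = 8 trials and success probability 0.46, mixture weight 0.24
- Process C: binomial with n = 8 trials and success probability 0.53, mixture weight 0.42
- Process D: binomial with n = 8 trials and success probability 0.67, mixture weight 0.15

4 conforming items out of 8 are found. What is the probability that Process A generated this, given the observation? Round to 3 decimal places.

By Bayes' theorem, P(k | x) = w_k f_k(x) / Σ_j w_j f_j(x).
Component likelihoods at x = 4 conforming items out of 8:
  L_A = C(8,4)·0.45^4·0.55^4 = 70·0.0410063·0.0915063 = 0.262663
  L_B = C(8,4)·0.46^4·0.54^4 = 70·0.0447746·0.0850306 = 0.266504
  L_C = C(8,4)·0.53^4·0.47^4 = 70·0.0789048·0.0487968 = 0.269521
  L_D = C(8,4)·0.67^4·0.33^4 = 70·0.201511·0.0118592 = 0.167283
Unnormalised posteriors:
  w_A·L_A = 0.19 × 0.262663 = 0.049906
  w_B·L_B = 0.24 × 0.266504 = 0.0639611
  w_C·L_C = 0.42 × 0.269521 = 0.113199
  w_D·L_D = 0.15 × 0.167283 = 0.0250925
Normaliser: 0.049906 + 0.0639611 + 0.113199 + 0.0250925 = 0.252158
So the posterior for Process A is 0.049906 / 0.252158 ≈ 0.198.

0.198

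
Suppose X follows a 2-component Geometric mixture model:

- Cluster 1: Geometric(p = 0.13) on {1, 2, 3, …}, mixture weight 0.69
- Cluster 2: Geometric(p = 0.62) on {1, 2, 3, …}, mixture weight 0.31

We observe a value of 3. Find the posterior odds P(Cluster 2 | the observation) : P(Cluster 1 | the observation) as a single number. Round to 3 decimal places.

0.409

The posterior odds equal the prior odds times the likelihood ratio: (w_i/w_j)·(f_i(x)/f_j(x)).
Evaluate each component's likelihood at the observed value:
  p_1 = 0.098397
  p_2 = 0.089528
Odds = (0.31/0.69) × (0.089528/0.098397) = 0.449275 × 0.909865 ≈ 0.409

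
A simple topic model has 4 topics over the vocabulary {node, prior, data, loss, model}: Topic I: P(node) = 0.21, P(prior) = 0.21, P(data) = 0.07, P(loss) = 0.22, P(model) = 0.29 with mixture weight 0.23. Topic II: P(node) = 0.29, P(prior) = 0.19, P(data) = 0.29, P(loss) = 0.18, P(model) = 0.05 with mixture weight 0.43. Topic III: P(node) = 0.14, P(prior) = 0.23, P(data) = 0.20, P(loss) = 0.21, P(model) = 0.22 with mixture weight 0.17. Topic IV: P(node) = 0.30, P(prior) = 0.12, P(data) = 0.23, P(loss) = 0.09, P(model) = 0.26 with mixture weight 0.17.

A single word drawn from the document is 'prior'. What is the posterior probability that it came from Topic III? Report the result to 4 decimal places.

0.2063

By Bayes' theorem, P(k | x) = π_k f_k(x) / Σ_j π_j f_j(x).
Categorical probabilities:
  p_I = 0.21
  p_II = 0.19
  p_III = 0.23
  p_IV = 0.12
Unnormalised posteriors:
  π_I·p_I = 0.23 × 0.21 = 0.0483
  π_II·p_II = 0.43 × 0.19 = 0.0817
  π_III·p_III = 0.17 × 0.23 = 0.0391
  π_IV·p_IV = 0.17 × 0.12 = 0.0204
Marginal: 0.0483 + 0.0817 + 0.0391 + 0.0204 = 0.1895
P(Topic III | x) ≈ 0.2063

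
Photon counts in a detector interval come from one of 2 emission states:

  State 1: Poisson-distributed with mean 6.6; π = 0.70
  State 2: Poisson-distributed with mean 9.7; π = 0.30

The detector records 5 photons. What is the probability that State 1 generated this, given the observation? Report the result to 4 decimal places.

P(component k | x) = w_k·f_k(x) / marginal(x), where marginal(x) = Σ_j w_j·f_j(x).
Evaluate each component's likelihood at the observed value:
  L_1 = 0.141969
  L_2 = 0.0438552
Prior × likelihood for each component:
  w_1·L_1 = 0.70 × 0.141969 = 0.0993786
  w_2·L_2 = 0.30 × 0.0438552 = 0.0131566
Marginal: 0.0993786 + 0.0131566 = 0.112535
P(State 1 | 5 photons) ≈ 0.8831

0.8831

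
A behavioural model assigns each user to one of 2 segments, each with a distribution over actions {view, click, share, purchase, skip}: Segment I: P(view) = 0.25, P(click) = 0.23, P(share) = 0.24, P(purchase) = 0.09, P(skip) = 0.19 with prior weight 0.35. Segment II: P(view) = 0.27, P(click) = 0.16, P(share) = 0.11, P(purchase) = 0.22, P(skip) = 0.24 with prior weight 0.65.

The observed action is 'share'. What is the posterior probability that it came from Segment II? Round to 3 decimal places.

P(component k | x) = P(Z=k)·f_k(x) / marginal(x), where marginal(x) = Σ_j P(Z=j)·f_j(x).
Categorical probabilities:
  f_I = P(share | comp) = 0.24
  f_II = P(share | comp) = 0.11
Weight by the priors:
  P(Z=I)·f_I = 0.35 × 0.24 = 0.084
  P(Z=II)·f_II = 0.65 × 0.11 = 0.0715
Normaliser: 0.084 + 0.0715 = 0.1555
P(Segment II | the observation) ≈ 0.460

0.460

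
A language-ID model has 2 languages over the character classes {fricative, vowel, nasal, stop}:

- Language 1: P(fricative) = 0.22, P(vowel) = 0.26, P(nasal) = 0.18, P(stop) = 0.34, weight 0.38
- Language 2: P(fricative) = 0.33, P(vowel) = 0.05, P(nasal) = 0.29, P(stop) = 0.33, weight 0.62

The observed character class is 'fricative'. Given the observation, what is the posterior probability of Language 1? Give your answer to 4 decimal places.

The responsibility of component k is P(Z=k) f_k(x) divided by Σ_j P(Z=j) f_j(x).
Component likelihoods at x = 'fricative':
  p_1 = 0.22
  p_2 = 0.33
Weight by the priors:
  P(Z=1)·p_1 = 0.38 × 0.22 = 0.0836
  P(Z=2)·p_2 = 0.62 × 0.33 = 0.2046
Normaliser: 0.0836 + 0.2046 = 0.2882
P(Language 1 | x) = 0.0836 / 0.2882 ≈ 0.2901

0.2901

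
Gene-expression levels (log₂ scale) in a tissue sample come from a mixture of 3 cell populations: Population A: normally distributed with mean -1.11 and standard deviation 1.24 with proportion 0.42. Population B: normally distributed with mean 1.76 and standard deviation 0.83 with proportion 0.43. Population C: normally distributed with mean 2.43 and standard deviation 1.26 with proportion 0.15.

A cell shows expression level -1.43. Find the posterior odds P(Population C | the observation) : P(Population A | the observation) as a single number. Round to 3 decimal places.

Posterior odds = (π_i f_i(x)) / (π_j f_j(x)); the normalising sum cancels.
Component likelihoods at x = -1.43:
  f_A = (1/(1.24·√(2π)))·exp(−(-1.43−-1.11)²/(2·1.24²)) = 0.321728·exp(-0.03330) = 0.311191
  f_B = (1/(0.83·√(2π)))·exp(−(-1.43−1.76)²/(2·0.83²)) = 0.480653·exp(-7.38576) = 0.000298014
  f_C = (1/(1.26·√(2π)))·exp(−(-1.43−2.43)²/(2·1.26²)) = 0.316621·exp(-4.69249) = 0.00290146
0.000435219 / 0.1307 ≈ 0.003

0.003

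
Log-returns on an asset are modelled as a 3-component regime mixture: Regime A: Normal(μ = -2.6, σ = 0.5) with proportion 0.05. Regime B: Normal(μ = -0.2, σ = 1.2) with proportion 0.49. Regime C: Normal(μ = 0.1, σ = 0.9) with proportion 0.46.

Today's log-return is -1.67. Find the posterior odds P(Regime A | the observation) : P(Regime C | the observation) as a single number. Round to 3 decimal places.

Posterior odds = (π_i f_i(x)) / (π_j f_j(x)); the normalising sum cancels.
Component likelihoods at x = -1.67:
  p_A = (1/(0.5·√(2π)))·exp(−(-1.67−-2.6)²/(2·0.5²)) = 0.797885·exp(-1.72980) = 0.141481
  p_B = (1/(1.2·√(2π)))·exp(−(-1.67−-0.2)²/(2·1.2²)) = 0.332452·exp(-0.75031) = 0.15699
  p_C = (1/(0.9·√(2π)))·exp(−(-1.67−0.1)²/(2·0.9²)) = 0.443269·exp(-1.93389) = 0.06409
0.00707404 / 0.0294814 ≈ 0.240

0.240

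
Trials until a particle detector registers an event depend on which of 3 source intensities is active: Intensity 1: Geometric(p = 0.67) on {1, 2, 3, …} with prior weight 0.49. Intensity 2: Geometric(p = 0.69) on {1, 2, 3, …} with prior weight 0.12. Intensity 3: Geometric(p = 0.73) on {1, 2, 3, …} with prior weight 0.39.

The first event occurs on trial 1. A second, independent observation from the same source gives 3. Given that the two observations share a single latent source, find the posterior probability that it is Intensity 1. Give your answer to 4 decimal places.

0.5371

Apply Bayes' rule: the posterior for each component is proportional to its prior times its likelihood at x.
Since both observations come from the same component, the likelihood for component k is f_k(x₁)·f_k(x₂).
  f_1 = [0.67] × [0.072963] = 0.0488852
  f_2 = [0.69] × [0.066309] = 0.0457532
  f_3 = [0.73] × [0.053217] = 0.0388484
Multiply by the mixture weights:
  π_1·f_1 = 0.49 × 0.0488852 = 0.0239538
  π_2·f_2 = 0.12 × 0.0457532 = 0.00549039
  π_3·f_3 = 0.39 × 0.0388484 = 0.0151509
Denominator: 0.0239538 + 0.00549039 + 0.0151509 = 0.044595
Responsibility of Intensity 1: 0.0239538 / 0.044595 ≈ 0.5371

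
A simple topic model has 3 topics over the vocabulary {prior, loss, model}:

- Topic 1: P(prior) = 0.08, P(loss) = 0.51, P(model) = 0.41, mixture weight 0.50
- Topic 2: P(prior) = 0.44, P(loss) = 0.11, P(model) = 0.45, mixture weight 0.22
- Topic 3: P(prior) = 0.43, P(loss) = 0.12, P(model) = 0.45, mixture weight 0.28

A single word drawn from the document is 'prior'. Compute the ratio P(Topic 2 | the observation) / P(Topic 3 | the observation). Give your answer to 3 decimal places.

The posterior odds equal the prior odds times the likelihood ratio: (P(Z=i)/P(Z=j))·(f_i(x)/f_j(x)).
Categorical probabilities:
  p_1 = P(prior | comp) = 0.08
  p_2 = P(prior | comp) = 0.44
  p_3 = P(prior | comp) = 0.43
0.0968 / 0.1204 ≈ 0.804

0.804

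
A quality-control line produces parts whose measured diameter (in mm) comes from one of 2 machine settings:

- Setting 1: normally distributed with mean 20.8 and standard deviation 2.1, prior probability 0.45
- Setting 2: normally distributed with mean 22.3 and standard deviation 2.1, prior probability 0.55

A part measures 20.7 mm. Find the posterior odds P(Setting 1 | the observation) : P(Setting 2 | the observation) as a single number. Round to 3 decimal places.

The posterior odds equal the prior odds times the likelihood ratio: (π_i/π_j)·(f_i(x)/f_j(x)).
Component likelihoods at x = 20.7 mm:
  p_1 = (1/(2.1·√(2π)))·exp(−(20.7−20.8)²/(2·2.1²)) = 0.189973·exp(-0.00113) = 0.189757
  p_2 = (1/(2.1·√(2π)))·exp(−(20.7−22.3)²/(2·2.1²)) = 0.189973·exp(-0.29025) = 0.142114
Posterior odds = (π_1·p_1) / (π_2·p_2) = (0.45·0.189757) / (0.55·0.142114) = 0.0853908 / 0.0781627 ≈ 1.092

1.092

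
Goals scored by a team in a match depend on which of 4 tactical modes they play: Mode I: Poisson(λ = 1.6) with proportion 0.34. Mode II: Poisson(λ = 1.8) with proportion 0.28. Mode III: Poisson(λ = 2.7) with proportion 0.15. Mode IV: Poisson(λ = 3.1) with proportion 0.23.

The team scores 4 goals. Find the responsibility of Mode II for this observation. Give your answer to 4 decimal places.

0.2001

Apply Bayes' rule: the posterior for each component is proportional to its prior times its likelihood at x.
Component likelihoods at x = 4 goals:
  L_I = e^(−1.6)·1.6^4/4! = 0.0551312
  L_II = e^(−1.8)·1.8^4/4! = 0.0723017
  L_III = e^(−2.7)·2.7^4/4! = 0.148816
  L_IV = e^(−3.1)·3.1^4/4! = 0.17335
Multiply by the mixture weights:
  π_I·L_I = 0.34 × 0.0551312 = 0.0187446
  π_II·L_II = 0.28 × 0.0723017 = 0.0202445
  π_III·L_III = 0.15 × 0.148816 = 0.0223224
  π_IV·L_IV = 0.23 × 0.17335 = 0.0398704
Sum: 0.0187446 + 0.0202445 + 0.0223224 + 0.0398704 = 0.101182
So the posterior for Mode II is 0.0202445 / 0.101182 ≈ 0.2001.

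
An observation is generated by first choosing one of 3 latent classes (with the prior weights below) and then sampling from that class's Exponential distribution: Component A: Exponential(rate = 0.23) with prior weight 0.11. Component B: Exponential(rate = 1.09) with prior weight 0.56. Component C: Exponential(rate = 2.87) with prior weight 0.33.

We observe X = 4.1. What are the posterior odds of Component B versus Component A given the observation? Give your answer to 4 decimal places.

0.7099

The posterior odds equal the prior odds times the likelihood ratio: (P(Z=i)/P(Z=j))·(f_i(x)/f_j(x)).
Component likelihoods at x = 4.1:
  L_A = 0.23·e^(−0.23·4.1) = 0.23·e^(−0.9430) = 0.0895753
  L_B = 1.09·e^(−1.09·4.1) = 1.09·e^(−4.4690) = 0.0124901
  L_C = 2.87·e^(−2.87·4.1) = 2.87·e^(−11.7670) = 2.22607e-05
0.00699443 / 0.00985328 ≈ 0.7099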